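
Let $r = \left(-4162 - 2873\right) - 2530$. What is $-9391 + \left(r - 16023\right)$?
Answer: $-34979$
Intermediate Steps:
$r = -9565$ ($r = \left(-4162 - 2873\right) - 2530 = -7035 - 2530 = -9565$)
$-9391 + \left(r - 16023\right) = -9391 - 25588 = -34979$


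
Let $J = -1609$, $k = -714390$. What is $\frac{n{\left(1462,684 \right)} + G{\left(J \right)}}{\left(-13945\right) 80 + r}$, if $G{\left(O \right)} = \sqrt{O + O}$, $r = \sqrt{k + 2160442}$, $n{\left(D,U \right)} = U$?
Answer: $- \frac{63589200}{103713492829} - \frac{114 \sqrt{361513}}{103713492829} - \frac{278900 i \sqrt{3218}}{311140478487} - \frac{i \sqrt{1163348834}}{622280956974} \approx -0.00061378 - 5.0904 \cdot 10^{-5} i$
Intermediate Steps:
$r = 2 \sqrt{361513}$ ($r = \sqrt{-714390 + 2160442} = \sqrt{1446052} = 2 \sqrt{361513} \approx 1202.5$)
$G{\left(O \right)} = \sqrt{2} \sqrt{O}$ ($G{\left(O \right)} = \sqrt{2 O} = \sqrt{2} \sqrt{O}$)
$\frac{n{\left(1462,684 \right)} + G{\left(J \right)}}{\left(-13945\right) 80 + r} = \frac{684 + \sqrt{2} \sqrt{-1609}}{\left(-13945\right) 80 + 2 \sqrt{361513}} = \frac{684 + \sqrt{2} i \sqrt{1609}}{-1115600 + 2 \sqrt{361513}} = \frac{684 + i \sqrt{3218}}{-1115600 + 2 \sqrt{361513}}$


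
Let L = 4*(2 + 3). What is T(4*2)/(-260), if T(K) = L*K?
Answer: -8/13 ≈ -0.61539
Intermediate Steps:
L = 20 (L = 4*5 = 20)
T(K) = 20*K
T(4*2)/(-260) = (20*(4*2))/(-260) = (20*8)*(-1/260) = 160*(-1/260) = -8/13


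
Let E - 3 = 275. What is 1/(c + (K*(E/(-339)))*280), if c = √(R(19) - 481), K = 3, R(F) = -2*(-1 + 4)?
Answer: -8795920/6065284103 - 12769*I*√487/6065284103 ≈ -0.0014502 - 4.6459e-5*I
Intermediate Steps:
E = 278 (E = 3 + 275 = 278)
R(F) = -6 (R(F) = -2*3 = -6)
c = I*√487 (c = √(-6 - 481) = √(-487) = I*√487 ≈ 22.068*I)
1/(c + (K*(E/(-339)))*280) = 1/(I*√487 + (3*(278/(-339)))*280) = 1/(I*√487 + (3*(278*(-1/339)))*280) = 1/(I*√487 + (3*(-278/339))*280) = 1/(I*√487 - 278/113*280) = 1/(I*√487 - 77840/113) = 1/(-77840/113 + I*√487)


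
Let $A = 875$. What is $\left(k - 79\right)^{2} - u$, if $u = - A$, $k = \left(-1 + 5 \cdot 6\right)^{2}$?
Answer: $581519$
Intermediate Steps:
$k = 841$ ($k = \left(-1 + 30\right)^{2} = 29^{2} = 841$)
$u = -875$ ($u = \left(-1\right) 875 = -875$)
$\left(k - 79\right)^{2} - u = \left(841 - 79\right)^{2} - -875 = 762^{2} + 875 = 580644 + 875 = 581519$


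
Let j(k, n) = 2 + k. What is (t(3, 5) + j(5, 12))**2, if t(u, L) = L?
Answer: 144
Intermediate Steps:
(t(3, 5) + j(5, 12))**2 = (5 + (2 + 5))**2 = (5 + 7)**2 = 12**2 = 144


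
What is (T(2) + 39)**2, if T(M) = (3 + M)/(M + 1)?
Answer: 14884/9 ≈ 1653.8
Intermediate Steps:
T(M) = (3 + M)/(1 + M)
(T(2) + 39)**2 = ((3 + 2)/(1 + 2) + 39)**2 = (5/3 + 39)**2 = (122/3)**2 = 14884/9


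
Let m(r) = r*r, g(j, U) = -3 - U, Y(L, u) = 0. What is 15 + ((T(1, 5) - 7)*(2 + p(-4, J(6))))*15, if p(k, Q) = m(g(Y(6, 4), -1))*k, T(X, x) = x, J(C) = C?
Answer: 435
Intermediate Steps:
m(r) = r**2
p(k, Q) = 4*k (p(k, Q) = (-3 - 1*(-1))**2*k = (-3 + 1)**2*k = (-2)**2*k = 4*k)
15 + ((T(1, 5) - 7)*(2 + p(-4, J(6))))*15 = 15 + ((5 - 7)*(2 + 4*(-4)))*15 = 15 - 2*(2 - 16)*15 = 15 - 2*(-14)*15 = 15 + 28*15 = 15 + 420 = 435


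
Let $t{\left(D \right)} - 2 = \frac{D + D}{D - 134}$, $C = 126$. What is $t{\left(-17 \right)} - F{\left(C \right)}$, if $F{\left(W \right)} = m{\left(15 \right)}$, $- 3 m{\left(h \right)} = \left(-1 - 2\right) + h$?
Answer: $\frac{940}{151} \approx 6.2252$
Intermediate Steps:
$m{\left(h \right)} = 1 - \frac{h}{3}$ ($m{\left(h \right)} = - \frac{\left(-1 - 2\right) + h}{3} = - \frac{-3 + h}{3} = 1 - \frac{h}{3}$)
$t{\left(D \right)} = 2 + \frac{2 D}{-134 + D}$ ($t{\left(D \right)} = 2 + \frac{D + D}{D - 134} = 2 + \frac{2 D}{-134 + D}$)
$F{\left(W \right)} = -4$ ($F{\left(W \right)} = 1 - 5 = -4$)
$t{\left(-17 \right)} - F{\left(C \right)} = \frac{4 \left(-67 - 17\right)}{-134 - 17} - -4 = 4 \frac{1}{-151} \left(-84\right) + 4 = 4 \left(- \frac{1}{151}\right) \left(-84\right) + 4 = \frac{336}{151} + 4 = \frac{940}{151}$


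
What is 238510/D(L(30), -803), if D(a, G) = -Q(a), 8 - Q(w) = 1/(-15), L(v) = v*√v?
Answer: -3577650/121 ≈ -29567.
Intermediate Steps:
L(v) = v^(3/2)
Q(w) = 121/15 (Q(w) = 8 - 1/(-15) = 8 - 1*(-1/15) = 8 + 1/15 = 121/15)
D(a, G) = -121/15 (D(a, G) = -1*121/15 = -121/15)
238510/D(L(30), -803) = 238510/(-121/15) = 238510*(-15/121) = -3577650/121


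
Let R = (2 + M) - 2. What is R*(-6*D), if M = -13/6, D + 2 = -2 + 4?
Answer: 0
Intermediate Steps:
D = 0 (D = -2 + (-2 + 4) = -2 + 2 = 0)
M = -13/6 (M = -13*⅙ = -13/6 ≈ -2.1667)
R = -13/6 (R = (2 - 13/6) - 2 = -⅙ - 2 = -13/6 ≈ -2.1667)
R*(-6*D) = -(-13)*0 = -13/6*0 = 0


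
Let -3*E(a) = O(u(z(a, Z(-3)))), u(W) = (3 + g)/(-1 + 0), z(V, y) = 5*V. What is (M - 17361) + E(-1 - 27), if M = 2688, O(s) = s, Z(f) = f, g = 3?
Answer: -14671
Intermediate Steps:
u(W) = -6 (u(W) = (3 + 3)/(-1 + 0) = 6/(-1) = 6*(-1) = -6)
E(a) = 2 (E(a) = -⅓*(-6) = 2)
(M - 17361) + E(-1 - 27) = (2688 - 17361) + 2 = -14673 + 2 = -14671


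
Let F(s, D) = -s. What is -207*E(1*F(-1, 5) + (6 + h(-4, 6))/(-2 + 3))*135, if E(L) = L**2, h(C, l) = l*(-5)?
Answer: -14782905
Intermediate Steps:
h(C, l) = -5*l
-207*E(1*F(-1, 5) + (6 + h(-4, 6))/(-2 + 3))*135 = -207*(1*(-1*(-1)) + (6 - 5*6)/(-2 + 3))**2*135 = -207*(1*1 + (6 - 30)/1)**2*135 = -207*(1 - 24*1)**2*135 = -207*(1 - 24)**2*135 = -207*(-23)**2*135 = -207*529*135 = -109503*135 = -14782905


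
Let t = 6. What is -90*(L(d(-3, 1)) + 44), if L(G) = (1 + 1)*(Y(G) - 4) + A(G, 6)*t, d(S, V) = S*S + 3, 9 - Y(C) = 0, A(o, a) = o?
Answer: -11340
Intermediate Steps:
Y(C) = 9 (Y(C) = 9 - 1*0 = 9 + 0 = 9)
d(S, V) = 3 + S**2 (d(S, V) = S**2 + 3 = 3 + S**2)
L(G) = 10 + 6*G (L(G) = (1 + 1)*(9 - 4) + G*6 = 2*5 + 6*G = 10 + 6*G)
-90*(L(d(-3, 1)) + 44) = -90*((10 + 6*(3 + (-3)**2)) + 44) = -90*((10 + 6*(3 + 9)) + 44) = -90*((10 + 6*12) + 44) = -90*((10 + 72) + 44) = -90*(82 + 44) = -90*126 = -11340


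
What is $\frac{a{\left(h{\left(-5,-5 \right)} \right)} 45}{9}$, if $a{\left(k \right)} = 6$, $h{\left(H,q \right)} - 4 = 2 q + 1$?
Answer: $30$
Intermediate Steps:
$h{\left(H,q \right)} = 5 + 2 q$ ($h{\left(H,q \right)} = 4 + \left(2 q + 1\right) = 4 + \left(1 + 2 q\right) = 5 + 2 q$)
$\frac{a{\left(h{\left(-5,-5 \right)} \right)} 45}{9} = \frac{6 \cdot 45}{9} = 270 \cdot \frac{1}{9} = 30$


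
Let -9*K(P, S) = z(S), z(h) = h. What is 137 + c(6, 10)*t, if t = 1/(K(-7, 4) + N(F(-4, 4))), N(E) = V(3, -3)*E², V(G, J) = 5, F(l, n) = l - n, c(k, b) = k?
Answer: 197033/1438 ≈ 137.02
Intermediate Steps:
K(P, S) = -S/9
N(E) = 5*E²
t = 9/2876 (t = 1/(-⅑*4 + 5*(-4 - 1*4)²) = 1/(-4/9 + 5*(-4 - 4)²) = 1/(-4/9 + 5*(-8)²) = 1/(-4/9 + 5*64) = 1/(-4/9 + 320) = 1/(2876/9) = 9/2876 ≈ 0.0031293)
137 + c(6, 10)*t = 137 + 6*(9/2876) = 137 + 27/1438 = 197033/1438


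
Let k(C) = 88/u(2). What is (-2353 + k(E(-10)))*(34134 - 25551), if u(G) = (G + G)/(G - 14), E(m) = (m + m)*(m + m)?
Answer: -22461711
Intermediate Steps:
E(m) = 4*m² (E(m) = (2*m)*(2*m) = 4*m²)
u(G) = 2*G/(-14 + G) (u(G) = (2*G)/(-14 + G) = 2*G/(-14 + G))
k(C) = -264 (k(C) = 88/((2*2/(-14 + 2))) = 88/((2*2/(-12))) = 88/((2*2*(-1/12))) = 88/(-⅓) = 88*(-3) = -264)
(-2353 + k(E(-10)))*(34134 - 25551) = (-2353 - 264)*(34134 - 25551) = -2617*8583 = -22461711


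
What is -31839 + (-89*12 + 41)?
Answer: -32866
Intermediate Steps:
-31839 + (-89*12 + 41) = -31839 + (-1068 + 41) = -31839 - 1027 = -32866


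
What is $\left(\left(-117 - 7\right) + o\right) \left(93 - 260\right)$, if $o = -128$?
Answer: $42084$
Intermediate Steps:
$\left(\left(-117 - 7\right) + o\right) \left(93 - 260\right) = \left(\left(-117 - 7\right) - 128\right) \left(93 - 260\right) = \left(\left(-117 - 7\right) - 128\right) \left(-167\right) = \left(-124 - 128\right) \left(-167\right) = \left(-252\right) \left(-167\right) = 42084$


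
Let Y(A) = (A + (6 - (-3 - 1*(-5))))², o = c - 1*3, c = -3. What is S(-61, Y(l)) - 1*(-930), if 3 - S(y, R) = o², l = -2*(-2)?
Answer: 897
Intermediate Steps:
l = 4
o = -6 (o = -3 - 1*3 = -3 - 3 = -6)
Y(A) = (4 + A)² (Y(A) = (A + (6 - (-3 + 5)))² = (A + (6 - 1*2))² = (A + (6 - 2))² = (A + 4)² = (4 + A)²)
S(y, R) = -33 (S(y, R) = 3 - 1*(-6)² = 3 - 1*36 = 3 - 36 = -33)
S(-61, Y(l)) - 1*(-930) = -33 - 1*(-930) = -33 + 930 = 897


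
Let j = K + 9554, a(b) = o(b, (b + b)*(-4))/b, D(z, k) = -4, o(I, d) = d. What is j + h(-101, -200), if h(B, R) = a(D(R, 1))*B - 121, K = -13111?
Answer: -2870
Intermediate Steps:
a(b) = -8 (a(b) = ((b + b)*(-4))/b = ((2*b)*(-4))/b = (-8*b)/b = -8)
j = -3557 (j = -13111 + 9554 = -3557)
h(B, R) = -121 - 8*B (h(B, R) = -8*B - 121 = -121 - 8*B)
j + h(-101, -200) = -3557 + (-121 - 8*(-101)) = -3557 + (-121 + 808) = -3557 + 687 = -2870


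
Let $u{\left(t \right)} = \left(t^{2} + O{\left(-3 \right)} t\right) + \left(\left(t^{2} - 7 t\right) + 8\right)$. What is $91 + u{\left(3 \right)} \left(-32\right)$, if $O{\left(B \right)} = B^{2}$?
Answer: $-933$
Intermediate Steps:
$u{\left(t \right)} = 8 + 2 t + 2 t^{2}$ ($u{\left(t \right)} = \left(t^{2} + \left(-3\right)^{2} t\right) + \left(\left(t^{2} - 7 t\right) + 8\right) = \left(t^{2} + 9 t\right) + \left(8 + t^{2} - 7 t\right) = 8 + 2 t + 2 t^{2}$)
$91 + u{\left(3 \right)} \left(-32\right) = 91 + \left(8 + 2 \cdot 3 + 2 \cdot 3^{2}\right) \left(-32\right) = 91 + \left(8 + 6 + 2 \cdot 9\right) \left(-32\right) = 91 + \left(8 + 6 + 18\right) \left(-32\right) = 91 + 32 \left(-32\right) = 91 - 1024 = -933$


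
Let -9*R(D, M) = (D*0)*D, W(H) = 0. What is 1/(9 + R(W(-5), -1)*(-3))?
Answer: ⅑ ≈ 0.11111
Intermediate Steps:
R(D, M) = 0 (R(D, M) = -D*0*D/9 = -0*D = -⅑*0 = 0)
1/(9 + R(W(-5), -1)*(-3)) = 1/(9 + 0*(-3)) = 1/(9 + 0) = 1/9 = ⅑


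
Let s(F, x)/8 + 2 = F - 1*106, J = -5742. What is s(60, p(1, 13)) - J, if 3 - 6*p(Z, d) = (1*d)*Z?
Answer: 5358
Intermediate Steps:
p(Z, d) = ½ - Z*d/6 (p(Z, d) = ½ - 1*d*Z/6 = ½ - d*Z/6 = ½ - Z*d/6)
s(F, x) = -864 + 8*F (s(F, x) = -16 + 8*(F - 1*106) = -16 + 8*(F - 106) = -16 + 8*(-106 + F) = -16 + (-848 + 8*F) = -864 + 8*F)
s(60, p(1, 13)) - J = (-864 + 8*60) - 1*(-5742) = (-864 + 480) + 5742 = -384 + 5742 = 5358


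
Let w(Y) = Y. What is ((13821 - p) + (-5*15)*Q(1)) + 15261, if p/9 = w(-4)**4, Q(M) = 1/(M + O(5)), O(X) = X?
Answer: 53531/2 ≈ 26766.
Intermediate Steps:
Q(M) = 1/(5 + M) (Q(M) = 1/(M + 5) = 1/(5 + M))
p = 2304 (p = 9*(-4)**4 = 9*256 = 2304)
((13821 - p) + (-5*15)*Q(1)) + 15261 = ((13821 - 1*2304) + (-5*15)/(5 + 1)) + 15261 = ((13821 - 2304) - 75/6) + 15261 = (11517 - 75*1/6) + 15261 = (11517 - 25/2) + 15261 = 23009/2 + 15261 = 53531/2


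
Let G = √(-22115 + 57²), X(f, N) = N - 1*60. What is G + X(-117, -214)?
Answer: -274 + I*√18866 ≈ -274.0 + 137.35*I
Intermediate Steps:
X(f, N) = -60 + N (X(f, N) = N - 60 = -60 + N)
G = I*√18866 (G = √(-22115 + 3249) = √(-18866) = I*√18866 ≈ 137.35*I)
G + X(-117, -214) = I*√18866 + (-60 - 214) = I*√18866 - 274 = -274 + I*√18866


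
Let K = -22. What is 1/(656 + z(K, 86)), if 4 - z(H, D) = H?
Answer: 1/682 ≈ 0.0014663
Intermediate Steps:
z(H, D) = 4 - H
1/(656 + z(K, 86)) = 1/(656 + (4 - 1*(-22))) = 1/(656 + (4 + 22)) = 1/(656 + 26) = 1/682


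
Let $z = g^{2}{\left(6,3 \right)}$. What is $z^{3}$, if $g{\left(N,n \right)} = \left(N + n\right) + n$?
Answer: $2985984$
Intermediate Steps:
$g{\left(N,n \right)} = N + 2 n$
$z = 144$ ($z = \left(6 + 2 \cdot 3\right)^{2} = \left(6 + 6\right)^{2} = 12^{2} = 144$)
$z^{3} = 144^{3} = 2985984$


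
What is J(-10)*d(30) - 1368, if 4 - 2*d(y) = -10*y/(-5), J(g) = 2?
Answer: -1424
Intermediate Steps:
d(y) = 2 - y (d(y) = 2 - (-5)*y/(-5) = 2 - (-5)*y*(-1/5) = 2 - (-5)*(-y/5) = 2 - y)
J(-10)*d(30) - 1368 = 2*(2 - 1*30) - 1368 = 2*(2 - 30) - 1368 = 2*(-28) - 1368 = -56 - 1368 = -1424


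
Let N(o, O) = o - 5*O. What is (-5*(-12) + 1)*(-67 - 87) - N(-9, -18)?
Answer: -9475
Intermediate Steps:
(-5*(-12) + 1)*(-67 - 87) - N(-9, -18) = (-5*(-12) + 1)*(-67 - 87) - (-9 - 5*(-18)) = (60 + 1)*(-154) - (-9 + 90) = 61*(-154) - 1*81 = -9394 - 81 = -9475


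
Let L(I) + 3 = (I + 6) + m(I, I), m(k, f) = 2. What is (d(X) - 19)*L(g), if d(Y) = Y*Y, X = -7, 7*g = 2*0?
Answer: 150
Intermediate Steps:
g = 0 (g = (2*0)/7 = (⅐)*0 = 0)
d(Y) = Y²
L(I) = 5 + I (L(I) = -3 + ((I + 6) + 2) = -3 + ((6 + I) + 2) = -3 + (8 + I) = 5 + I)
(d(X) - 19)*L(g) = ((-7)² - 19)*(5 + 0) = (49 - 19)*5 = 30*5 = 150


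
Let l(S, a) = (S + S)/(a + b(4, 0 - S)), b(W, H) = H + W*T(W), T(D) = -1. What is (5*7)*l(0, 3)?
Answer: 0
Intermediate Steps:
b(W, H) = H - W (b(W, H) = H + W*(-1) = H - W)
l(S, a) = 2*S/(-4 + a - S) (l(S, a) = (S + S)/(a + ((0 - S) - 1*4)) = (2*S)/(a + (-S - 4)) = (2*S)/(a + (-4 - S)) = (2*S)/(-4 + a - S) = 2*S/(-4 + a - S))
(5*7)*l(0, 3) = (5*7)*(2*0/(-4 + 3 - 1*0)) = 35*(2*0/(-4 + 3 + 0)) = 35*(2*0/(-1)) = 35*(2*0*(-1)) = 35*0 = 0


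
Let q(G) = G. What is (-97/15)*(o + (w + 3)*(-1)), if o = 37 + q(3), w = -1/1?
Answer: -3686/15 ≈ -245.73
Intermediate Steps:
w = -1 (w = -1*1 = -1)
o = 40 (o = 37 + 3 = 40)
(-97/15)*(o + (w + 3)*(-1)) = (-97/15)*(40 + (-1 + 3)*(-1)) = (-97*1/15)*(40 + 2*(-1)) = -97*(40 - 2)/15 = -97/15*38 = -3686/15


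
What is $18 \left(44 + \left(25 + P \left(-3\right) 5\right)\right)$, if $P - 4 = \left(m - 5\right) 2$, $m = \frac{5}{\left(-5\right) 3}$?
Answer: $3042$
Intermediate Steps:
$m = - \frac{1}{3}$ ($m = \frac{5}{-15} = 5 \left(- \frac{1}{15}\right) = - \frac{1}{3} \approx -0.33333$)
$P = - \frac{20}{3}$ ($P = 4 + \left(- \frac{1}{3} - 5\right) 2 = 4 - \frac{32}{3} = - \frac{20}{3} \approx -6.6667$)
$18 \left(44 + \left(25 + P \left(-3\right) 5\right)\right) = 18 \left(44 + \left(25 + \left(- \frac{20}{3}\right) \left(-3\right) 5\right)\right) = 18 \left(44 + \left(25 + 20 \cdot 5\right)\right) = 18 \left(44 + \left(25 + 100\right)\right) = 18 \left(44 + 125\right) = 18 \cdot 169 = 3042$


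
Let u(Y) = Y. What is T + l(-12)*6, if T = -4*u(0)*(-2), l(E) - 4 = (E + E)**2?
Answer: 3480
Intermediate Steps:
l(E) = 4 + 4*E**2 (l(E) = 4 + (E + E)**2 = 4 + (2*E)**2 = 4 + 4*E**2)
T = 0 (T = -4*0*(-2) = 0*(-2) = 0)
T + l(-12)*6 = 0 + (4 + 4*(-12)**2)*6 = 0 + (4 + 4*144)*6 = 0 + (4 + 576)*6 = 0 + 580*6 = 0 + 3480 = 3480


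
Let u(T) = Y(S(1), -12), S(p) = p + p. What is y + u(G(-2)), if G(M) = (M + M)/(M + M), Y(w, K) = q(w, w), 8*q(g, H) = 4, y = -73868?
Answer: -147735/2 ≈ -73868.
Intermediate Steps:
S(p) = 2*p
q(g, H) = ½ (q(g, H) = (⅛)*4 = ½)
Y(w, K) = ½
G(M) = 1 (G(M) = (2*M)/((2*M)) = (2*M)*(1/(2*M)) = 1)
u(T) = ½
y + u(G(-2)) = -73868 + ½ = -147735/2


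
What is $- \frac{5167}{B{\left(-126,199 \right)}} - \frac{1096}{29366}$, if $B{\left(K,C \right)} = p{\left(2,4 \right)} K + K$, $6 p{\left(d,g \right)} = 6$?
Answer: $\frac{75728965}{3700116} \approx 20.467$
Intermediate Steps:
$p{\left(d,g \right)} = 1$ ($p{\left(d,g \right)} = \frac{1}{6} \cdot 6 = 1$)
$B{\left(K,C \right)} = 2 K$ ($B{\left(K,C \right)} = 1 K + K = K + K = 2 K$)
$- \frac{5167}{B{\left(-126,199 \right)}} - \frac{1096}{29366} = - \frac{5167}{2 \left(-126\right)} - \frac{1096}{29366} = - \frac{5167}{-252} - \frac{548}{14683} = \left(-5167\right) \left(- \frac{1}{252}\right) - \frac{548}{14683} = \frac{5167}{252} - \frac{548}{14683} = \frac{75728965}{3700116}$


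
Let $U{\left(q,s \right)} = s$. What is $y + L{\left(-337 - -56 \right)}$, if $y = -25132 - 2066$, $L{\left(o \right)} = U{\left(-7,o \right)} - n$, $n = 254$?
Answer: $-27733$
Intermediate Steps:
$L{\left(o \right)} = -254 + o$ ($L{\left(o \right)} = o - 254 = -254 + o$)
$y = -27198$
$y + L{\left(-337 - -56 \right)} = -27198 - 535 = -27733$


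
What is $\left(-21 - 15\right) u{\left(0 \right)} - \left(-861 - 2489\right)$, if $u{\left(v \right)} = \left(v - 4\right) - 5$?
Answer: $3674$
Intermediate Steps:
$u{\left(v \right)} = -9 + v$ ($u{\left(v \right)} = \left(-4 + v\right) - 5 = -9 + v$)
$\left(-21 - 15\right) u{\left(0 \right)} - \left(-861 - 2489\right) = \left(-21 - 15\right) \left(-9 + 0\right) - \left(-861 - 2489\right) = \left(-36\right) \left(-9\right) - -3350 = 324 + 3350 = 3674$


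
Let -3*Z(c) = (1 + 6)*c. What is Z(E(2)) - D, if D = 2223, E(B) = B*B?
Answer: -6697/3 ≈ -2232.3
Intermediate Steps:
E(B) = B**2
Z(c) = -7*c/3 (Z(c) = -(1 + 6)*c/3 = -7*c/3)
Z(E(2)) - D = -7/3*2**2 - 1*2223 = -7/3*4 - 2223 = -28/3 - 2223 = -6697/3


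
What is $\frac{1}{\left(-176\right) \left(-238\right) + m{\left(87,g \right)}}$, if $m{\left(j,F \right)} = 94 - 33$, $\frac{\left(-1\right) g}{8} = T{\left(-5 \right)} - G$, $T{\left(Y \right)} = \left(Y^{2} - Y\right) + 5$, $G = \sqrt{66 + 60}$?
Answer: $\frac{1}{41949} \approx 2.3838 \cdot 10^{-5}$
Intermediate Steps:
$G = 3 \sqrt{14}$ ($G = \sqrt{126} = 3 \sqrt{14} \approx 11.225$)
$T{\left(Y \right)} = 5 + Y^{2} - Y$
$g = -280 + 24 \sqrt{14}$ ($g = - 8 \left(\left(5 + \left(-5\right)^{2} - -5\right) - 3 \sqrt{14}\right) = - 8 \left(\left(5 + 25 + 5\right) - 3 \sqrt{14}\right) = - 8 \left(35 - 3 \sqrt{14}\right) = -280 + 24 \sqrt{14} \approx -190.2$)
$m{\left(j,F \right)} = 61$ ($m{\left(j,F \right)} = 94 - 33 = 61$)
$\frac{1}{\left(-176\right) \left(-238\right) + m{\left(87,g \right)}} = \frac{1}{\left(-176\right) \left(-238\right) + 61} = \frac{1}{41888 + 61} = \frac{1}{41949}$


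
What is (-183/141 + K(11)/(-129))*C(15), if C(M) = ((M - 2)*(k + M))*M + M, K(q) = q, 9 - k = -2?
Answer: -14214270/2021 ≈ -7033.3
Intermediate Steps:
k = 11 (k = 9 - 1*(-2) = 9 + 2 = 11)
C(M) = M + M*(-2 + M)*(11 + M) (C(M) = ((M - 2)*(11 + M))*M + M = ((-2 + M)*(11 + M))*M + M = M*(-2 + M)*(11 + M) + M = M + M*(-2 + M)*(11 + M))
(-183/141 + K(11)/(-129))*C(15) = (-183/141 + 11/(-129))*(15*(-21 + 15**2 + 9*15)) = (-183*1/141 + 11*(-1/129))*(15*(-21 + 225 + 135)) = (-61/47 - 11/129)*(15*339) = -8386/6063*5085 = -14214270/2021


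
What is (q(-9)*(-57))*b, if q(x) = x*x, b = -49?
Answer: 226233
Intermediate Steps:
q(x) = x**2
(q(-9)*(-57))*b = ((-9)**2*(-57))*(-49) = (81*(-57))*(-49) = -4617*(-49) = 226233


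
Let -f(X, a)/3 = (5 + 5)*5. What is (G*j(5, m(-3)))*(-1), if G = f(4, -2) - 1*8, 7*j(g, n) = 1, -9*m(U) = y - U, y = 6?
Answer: 158/7 ≈ 22.571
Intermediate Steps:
m(U) = -⅔ + U/9 (m(U) = -(6 - U)/9 = -⅔ + U/9)
f(X, a) = -150 (f(X, a) = -3*(5 + 5)*5 = -30*5 = -3*50 = -150)
j(g, n) = ⅐ (j(g, n) = (⅐)*1 = ⅐)
G = -158 (G = -150 - 1*8 = -150 - 8 = -158)
(G*j(5, m(-3)))*(-1) = -158*⅐*(-1) = -158/7*(-1) = 158/7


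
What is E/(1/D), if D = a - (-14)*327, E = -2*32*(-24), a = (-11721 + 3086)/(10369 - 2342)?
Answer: 56431059456/8027 ≈ 7.0302e+6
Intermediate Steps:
a = -8635/8027 ≈ -1.0757
E = 1536 (E = -64*(-24) = 1536)
D = 36738971/8027 (D = -8635/8027 - (-14)*327 = -8635/8027 - 1*(-4578) = -8635/8027 + 4578 = 36738971/8027 ≈ 4576.9)
E/(1/D) = 1536/(1/(36738971/8027)) = 1536/(8027/36738971) = 1536*(36738971/8027) = 56431059456/8027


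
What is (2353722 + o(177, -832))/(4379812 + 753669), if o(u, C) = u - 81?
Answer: 2353818/5133481 ≈ 0.45852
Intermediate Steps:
o(u, C) = -81 + u
(2353722 + o(177, -832))/(4379812 + 753669) = (2353722 + (-81 + 177))/(4379812 + 753669) = (2353722 + 96)/5133481 = 2353818*(1/5133481) = 2353818/5133481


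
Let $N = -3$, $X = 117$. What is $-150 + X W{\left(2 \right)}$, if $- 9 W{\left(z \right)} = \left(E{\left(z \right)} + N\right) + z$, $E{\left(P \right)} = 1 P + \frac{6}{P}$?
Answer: $-202$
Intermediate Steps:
$E{\left(P \right)} = P + \frac{6}{P}$
$W{\left(z \right)} = \frac{1}{3} - \frac{2}{3 z} - \frac{2 z}{9}$ ($W{\left(z \right)} = - \frac{\left(\left(z + \frac{6}{z}\right) - 3\right) + z}{9} = - \frac{\left(-3 + z + \frac{6}{z}\right) + z}{9} = - \frac{-3 + 2 z + \frac{6}{z}}{9} = \frac{1}{3} - \frac{2}{3 z} - \frac{2 z}{9}$)
$-150 + X W{\left(2 \right)} = -150 + 117 \frac{-6 - 2^{2} + 2 \left(3 - 2\right)}{9 \cdot 2} = -150 + 117 \cdot \frac{1}{9} \cdot \frac{1}{2} \left(-6 - 4 + 2 \left(3 - 2\right)\right) = -150 + 117 \cdot \frac{1}{9} \cdot \frac{1}{2} \left(-6 - 4 + 2 \cdot 1\right) = -150 + 117 \cdot \frac{1}{9} \cdot \frac{1}{2} \left(-6 - 4 + 2\right) = -150 + 117 \cdot \frac{1}{9} \cdot \frac{1}{2} \left(-8\right) = -150 + 117 \left(- \frac{4}{9}\right) = -150 - 52 = -202$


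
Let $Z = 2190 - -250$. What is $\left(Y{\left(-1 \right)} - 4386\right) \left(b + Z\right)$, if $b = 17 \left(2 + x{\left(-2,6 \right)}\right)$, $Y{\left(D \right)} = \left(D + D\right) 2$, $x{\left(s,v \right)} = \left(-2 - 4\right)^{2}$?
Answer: $-13547540$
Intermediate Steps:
$x{\left(s,v \right)} = 36$ ($x{\left(s,v \right)} = \left(-6\right)^{2} = 36$)
$Y{\left(D \right)} = 4 D$ ($Y{\left(D \right)} = 2 D 2 = 4 D$)
$b = 646$ ($b = 17 \left(2 + 36\right) = 17 \cdot 38 = 646$)
$Z = 2440$ ($Z = 2190 + 250 = 2440$)
$\left(Y{\left(-1 \right)} - 4386\right) \left(b + Z\right) = \left(4 \left(-1\right) - 4386\right) \left(646 + 2440\right) = \left(-4 - 4386\right) 3086 = \left(-4390\right) 3086 = -13547540$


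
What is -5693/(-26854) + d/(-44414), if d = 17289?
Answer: -52857476/298173389 ≈ -0.17727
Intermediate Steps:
-5693/(-26854) + d/(-44414) = -5693/(-26854) + 17289/(-44414) = -5693*(-1/26854) + 17289*(-1/44414) = 5693/26854 - 17289/44414 = -52857476/298173389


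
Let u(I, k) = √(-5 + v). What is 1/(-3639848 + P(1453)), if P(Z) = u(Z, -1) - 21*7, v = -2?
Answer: -3639995/13249563600032 - I*√7/13249563600032 ≈ -2.7473e-7 - 1.9969e-13*I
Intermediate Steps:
u(I, k) = I*√7 (u(I, k) = √(-5 - 2) = √(-7) = I*√7)
P(Z) = -147 + I*√7 (P(Z) = I*√7 - 21*7 = I*√7 - 147 = -147 + I*√7)
1/(-3639848 + P(1453)) = 1/(-3639848 + (-147 + I*√7)) = 1/(-3639995 + I*√7)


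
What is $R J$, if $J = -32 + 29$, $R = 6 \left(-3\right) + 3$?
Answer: $45$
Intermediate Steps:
$R = -15$ ($R = -18 + 3 = -15$)
$J = -3$
$R J = \left(-15\right) \left(-3\right) = 45$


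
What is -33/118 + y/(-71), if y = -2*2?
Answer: -1871/8378 ≈ -0.22332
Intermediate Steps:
y = -4
-33/118 + y/(-71) = -33/118 - 4/(-71) = -33*1/118 - 4*(-1/71) = -33/118 + 4/71 = -1871/8378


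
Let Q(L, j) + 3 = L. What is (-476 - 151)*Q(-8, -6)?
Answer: 6897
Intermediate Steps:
Q(L, j) = -3 + L
(-476 - 151)*Q(-8, -6) = (-476 - 151)*(-3 - 8) = -627*(-11) = 6897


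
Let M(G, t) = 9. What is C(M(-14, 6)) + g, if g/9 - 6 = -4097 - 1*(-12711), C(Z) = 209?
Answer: 77789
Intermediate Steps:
g = 77580 (g = 54 + 9*(-4097 - 1*(-12711)) = 54 + 9*(-4097 + 12711) = 54 + 9*8614 = 54 + 77526 = 77580)
C(M(-14, 6)) + g = 209 + 77580 = 77789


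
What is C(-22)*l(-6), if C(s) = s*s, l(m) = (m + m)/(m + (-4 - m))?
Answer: 1452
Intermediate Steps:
l(m) = -m/2 (l(m) = (2*m)/(-4) = (2*m)*(-1/4) = -m/2)
C(s) = s**2
C(-22)*l(-6) = (-22)**2*(-1/2*(-6)) = 484*3 = 1452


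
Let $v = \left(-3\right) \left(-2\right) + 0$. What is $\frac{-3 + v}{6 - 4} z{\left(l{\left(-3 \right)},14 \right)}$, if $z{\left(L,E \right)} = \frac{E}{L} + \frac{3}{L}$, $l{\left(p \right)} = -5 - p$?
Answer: $- \frac{51}{4} \approx -12.75$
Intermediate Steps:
$v = 6$ ($v = 6 + 0 = 6$)
$z{\left(L,E \right)} = \frac{3}{L} + \frac{E}{L}$
$\frac{-3 + v}{6 - 4} z{\left(l{\left(-3 \right)},14 \right)} = \frac{-3 + 6}{6 - 4} \frac{3 + 14}{-5 - -3} = \frac{3}{2} \frac{1}{-5 + 3} \cdot 17 = 3 \cdot \frac{1}{2} \frac{1}{-2} \cdot 17 = \frac{3 \left(\left(- \frac{1}{2}\right) 17\right)}{2} = \frac{3}{2} \left(- \frac{17}{2}\right) = - \frac{51}{4}$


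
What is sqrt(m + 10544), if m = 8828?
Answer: 2*sqrt(4843) ≈ 139.18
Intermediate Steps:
sqrt(m + 10544) = sqrt(8828 + 10544) = sqrt(19372) = 2*sqrt(4843)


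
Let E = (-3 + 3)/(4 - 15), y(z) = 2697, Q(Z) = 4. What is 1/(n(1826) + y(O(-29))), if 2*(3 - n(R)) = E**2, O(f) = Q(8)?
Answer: 1/2700 ≈ 0.00037037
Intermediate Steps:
O(f) = 4
E = 0 (E = 0/(-11) = 0*(-1/11) = 0)
n(R) = 3 (n(R) = 3 - 1/2*0**2 = 3 - 1/2*0 = 3 + 0 = 3)
1/(n(1826) + y(O(-29))) = 1/(3 + 2697) = 1/2700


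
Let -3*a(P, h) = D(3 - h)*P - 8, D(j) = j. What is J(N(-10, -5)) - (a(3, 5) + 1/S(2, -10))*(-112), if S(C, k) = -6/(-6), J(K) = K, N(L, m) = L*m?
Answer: 2054/3 ≈ 684.67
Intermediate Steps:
a(P, h) = 8/3 - P*(3 - h)/3 (a(P, h) = -((3 - h)*P - 8)/3 = -(P*(3 - h) - 8)/3 = -(-8 + P*(3 - h))/3 = 8/3 - P*(3 - h)/3)
S(C, k) = 1 (S(C, k) = -6*(-1/6) = 1)
J(N(-10, -5)) - (a(3, 5) + 1/S(2, -10))*(-112) = -10*(-5) - ((8/3 + (1/3)*3*(-3 + 5)) + 1/1)*(-112) = 50 - ((8/3 + (1/3)*3*2) + 1)*(-112) = 50 - ((8/3 + 2) + 1)*(-112) = 50 - (14/3 + 1)*(-112) = 50 - 17*(-112)/3 = 50 - 1*(-1904/3) = 50 + 1904/3 = 2054/3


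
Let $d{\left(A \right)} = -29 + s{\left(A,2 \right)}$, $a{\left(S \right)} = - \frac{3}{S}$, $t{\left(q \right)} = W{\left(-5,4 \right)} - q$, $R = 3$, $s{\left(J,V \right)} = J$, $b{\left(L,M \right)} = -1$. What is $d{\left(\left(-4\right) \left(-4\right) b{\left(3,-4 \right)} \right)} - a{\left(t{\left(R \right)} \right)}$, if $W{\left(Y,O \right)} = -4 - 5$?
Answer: $- \frac{181}{4} \approx -45.25$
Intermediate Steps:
$W{\left(Y,O \right)} = -9$
$t{\left(q \right)} = -9 - q$
$d{\left(A \right)} = -29 + A$
$d{\left(\left(-4\right) \left(-4\right) b{\left(3,-4 \right)} \right)} - a{\left(t{\left(R \right)} \right)} = \left(-29 + \left(-4\right) \left(-4\right) \left(-1\right)\right) - - \frac{3}{-9 - 3} = \left(-29 + 16 \left(-1\right)\right) - - \frac{3}{-9 - 3} = \left(-29 - 16\right) - - \frac{3}{-12} = -45 - \left(-3\right) \left(- \frac{1}{12}\right) = -45 - \frac{1}{4} = - \frac{181}{4}$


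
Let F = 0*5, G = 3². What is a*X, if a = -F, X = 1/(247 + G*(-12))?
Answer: 0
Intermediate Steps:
G = 9
F = 0
X = 1/139 (X = 1/(247 + 9*(-12)) = 1/(247 - 108) = 1/139 ≈ 0.0071942)
a = 0 (a = -1*0 = 0)
a*X = 0*(1/139) = 0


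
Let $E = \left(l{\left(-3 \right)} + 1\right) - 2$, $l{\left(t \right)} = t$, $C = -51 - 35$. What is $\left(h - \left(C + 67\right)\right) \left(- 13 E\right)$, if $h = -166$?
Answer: $-7644$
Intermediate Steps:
$C = -86$
$E = -4$ ($E = \left(-3 + 1\right) - 2 = -2 - 2 = -4$)
$\left(h - \left(C + 67\right)\right) \left(- 13 E\right) = \left(-166 - \left(-86 + 67\right)\right) \left(\left(-13\right) \left(-4\right)\right) = \left(-166 - -19\right) 52 = \left(-166 + 19\right) 52 = \left(-147\right) 52 = -7644$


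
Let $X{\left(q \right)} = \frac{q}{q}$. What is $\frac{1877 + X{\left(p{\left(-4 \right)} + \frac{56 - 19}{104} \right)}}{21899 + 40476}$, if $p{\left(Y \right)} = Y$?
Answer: $\frac{1878}{62375} \approx 0.030108$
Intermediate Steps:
$X{\left(q \right)} = 1$
$\frac{1877 + X{\left(p{\left(-4 \right)} + \frac{56 - 19}{104} \right)}}{21899 + 40476} = \frac{1877 + 1}{21899 + 40476} = \frac{1878}{62375}$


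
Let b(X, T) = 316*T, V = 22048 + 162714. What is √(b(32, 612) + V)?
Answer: √378154 ≈ 614.94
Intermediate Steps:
V = 184762
√(b(32, 612) + V) = √(316*612 + 184762) = √(193392 + 184762) = √378154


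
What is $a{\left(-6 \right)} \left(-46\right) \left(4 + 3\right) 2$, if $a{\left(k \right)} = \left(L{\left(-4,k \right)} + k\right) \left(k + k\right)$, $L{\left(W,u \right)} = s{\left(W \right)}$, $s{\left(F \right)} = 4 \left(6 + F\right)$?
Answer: $15456$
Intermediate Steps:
$s{\left(F \right)} = 24 + 4 F$
$L{\left(W,u \right)} = 24 + 4 W$
$a{\left(k \right)} = 2 k \left(8 + k\right)$ ($a{\left(k \right)} = \left(\left(24 + 4 \left(-4\right)\right) + k\right) \left(k + k\right) = \left(\left(24 - 16\right) + k\right) 2 k = \left(8 + k\right) 2 k = 2 k \left(8 + k\right)$)
$a{\left(-6 \right)} \left(-46\right) \left(4 + 3\right) 2 = 2 \left(-6\right) \left(8 - 6\right) \left(-46\right) \left(4 + 3\right) 2 = 2 \left(-6\right) 2 \left(-46\right) 7 \cdot 2 = \left(-24\right) \left(-46\right) 14 = 1104 \cdot 14 = 15456$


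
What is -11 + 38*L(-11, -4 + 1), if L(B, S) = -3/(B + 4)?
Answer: 37/7 ≈ 5.2857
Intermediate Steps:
L(B, S) = -3/(4 + B)
-11 + 38*L(-11, -4 + 1) = -11 + 38*(-3/(4 - 11)) = -11 + 38*(-3/(-7)) = -11 + 38*(-3*(-⅐)) = -11 + 38*(3/7) = -11 + 114/7 = 37/7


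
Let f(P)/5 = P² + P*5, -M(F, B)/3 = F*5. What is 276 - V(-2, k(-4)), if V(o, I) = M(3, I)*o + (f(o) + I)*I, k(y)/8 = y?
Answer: -1798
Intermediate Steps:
M(F, B) = -15*F (M(F, B) = -3*F*5 = -15*F)
f(P) = 5*P² + 25*P (f(P) = 5*(P² + P*5) = 5*(P² + 5*P) = 5*P² + 25*P)
k(y) = 8*y
V(o, I) = -45*o + I*(I + 5*o*(5 + o)) (V(o, I) = (-15*3)*o + (5*o*(5 + o) + I)*I = -45*o + (I + 5*o*(5 + o))*I = -45*o + I*(I + 5*o*(5 + o)))
276 - V(-2, k(-4)) = 276 - ((8*(-4))² - 45*(-2) + 5*(8*(-4))*(-2)*(5 - 2)) = 276 - ((-32)² + 90 + 5*(-32)*(-2)*3) = 276 - (1024 + 90 + 960) = 276 - 1*2074 = 276 - 2074 = -1798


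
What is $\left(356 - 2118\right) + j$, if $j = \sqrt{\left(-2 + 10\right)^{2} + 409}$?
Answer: $-1762 + \sqrt{473} \approx -1740.3$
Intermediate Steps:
$j = \sqrt{473}$ ($j = \sqrt{8^{2} + 409} = \sqrt{64 + 409} = \sqrt{473} \approx 21.749$)
$\left(356 - 2118\right) + j = \left(356 - 2118\right) + \sqrt{473} = -1762 + \sqrt{473}$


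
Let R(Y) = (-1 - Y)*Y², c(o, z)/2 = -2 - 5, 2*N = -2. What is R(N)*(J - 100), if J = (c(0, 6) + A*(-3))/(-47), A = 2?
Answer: 0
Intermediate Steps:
N = -1 (N = (½)*(-2) = -1)
c(o, z) = -14 (c(o, z) = 2*(-2 - 5) = 2*(-7) = -14)
R(Y) = Y²*(-1 - Y)
J = 20/47 (J = (-14 + 2*(-3))/(-47) = (-14 - 6)*(-1/47) = -20*(-1/47) = 20/47 ≈ 0.42553)
R(N)*(J - 100) = ((-1)²*(-1 - 1*(-1)))*(20/47 - 100) = (1*(-1 + 1))*(-4680/47) = (1*0)*(-4680/47) = 0*(-4680/47) = 0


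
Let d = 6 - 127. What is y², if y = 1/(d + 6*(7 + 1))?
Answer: 1/5329 ≈ 0.00018765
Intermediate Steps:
d = -121
y = -1/73 (y = 1/(-121 + 6*(7 + 1)) = 1/(-121 + 6*8) = 1/(-121 + 48) = 1/(-73) = -1/73 ≈ -0.013699)
y² = (-1/73)² = 1/5329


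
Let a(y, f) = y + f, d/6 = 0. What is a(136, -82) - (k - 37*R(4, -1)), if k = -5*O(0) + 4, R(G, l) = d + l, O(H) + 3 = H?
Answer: -2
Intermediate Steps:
d = 0 (d = 6*0 = 0)
O(H) = -3 + H
R(G, l) = l (R(G, l) = 0 + l = l)
a(y, f) = f + y
k = 19 (k = -5*(-3 + 0) + 4 = -5*(-3) + 4 = 15 + 4 = 19)
a(136, -82) - (k - 37*R(4, -1)) = (-82 + 136) - (19 - 37*(-1)) = 54 - (19 + 37) = 54 - 1*56 = 54 - 56 = -2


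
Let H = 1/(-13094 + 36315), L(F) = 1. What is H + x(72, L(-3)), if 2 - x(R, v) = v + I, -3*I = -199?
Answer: -4551313/69663 ≈ -65.333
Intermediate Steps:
I = 199/3 (I = -⅓*(-199) = 199/3 ≈ 66.333)
H = 1/23221 ≈ 4.3064e-5
x(R, v) = -193/3 - v (x(R, v) = 2 - (v + 199/3) = 2 - (199/3 + v) = 2 + (-199/3 - v) = -193/3 - v)
H + x(72, L(-3)) = 1/23221 + (-193/3 - 1*1) = 1/23221 + (-193/3 - 1) = 1/23221 - 196/3 = -4551313/69663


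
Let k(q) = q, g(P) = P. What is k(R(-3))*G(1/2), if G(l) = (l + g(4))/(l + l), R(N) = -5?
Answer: -45/2 ≈ -22.500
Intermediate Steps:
G(l) = (4 + l)/(2*l) (G(l) = (l + 4)/(l + l) = (4 + l)/((2*l)) = (4 + l)*(1/(2*l)) = (4 + l)/(2*l))
k(R(-3))*G(1/2) = -5*(4 + 1/2)/(2*(1/2)) = -5*(4 + 1*(½))/(2*(1*(½))) = -5*(4 + ½)/(2*½) = -5*2*9/(2*2) = -5*9/2 = -45/2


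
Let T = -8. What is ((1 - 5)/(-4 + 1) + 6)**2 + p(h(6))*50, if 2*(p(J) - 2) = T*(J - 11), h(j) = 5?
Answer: 12184/9 ≈ 1353.8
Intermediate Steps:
p(J) = 46 - 4*J (p(J) = 2 + (-8*(J - 11))/2 = 2 + (-8*(-11 + J))/2 = 2 + (88 - 8*J)/2 = 2 + (44 - 4*J) = 46 - 4*J)
((1 - 5)/(-4 + 1) + 6)**2 + p(h(6))*50 = ((1 - 5)/(-4 + 1) + 6)**2 + (46 - 4*5)*50 = (-4/(-3) + 6)**2 + (46 - 20)*50 = (-4*(-1/3) + 6)**2 + 26*50 = (4/3 + 6)**2 + 1300 = (22/3)**2 + 1300 = 484/9 + 1300 = 12184/9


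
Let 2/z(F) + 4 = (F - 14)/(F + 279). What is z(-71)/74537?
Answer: -416/68350429 ≈ -6.0863e-6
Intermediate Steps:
z(F) = 2/(-4 + (-14 + F)/(279 + F)) (z(F) = 2/(-4 + (F - 14)/(F + 279)) = 2/(-4 + (-14 + F)/(279 + F)))
z(-71)/74537 = (2*(-279 - 1*(-71))/(1130 + 3*(-71)))/74537 = (2*(-279 + 71)/(1130 - 213))*(1/74537) = (2*(-208)/917)*(1/74537) = (2*(1/917)*(-208))*(1/74537) = -416/917*1/74537 = -416/68350429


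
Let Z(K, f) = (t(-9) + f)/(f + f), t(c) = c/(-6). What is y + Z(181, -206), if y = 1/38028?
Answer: 3888569/7833768 ≈ 0.49639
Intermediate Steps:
y = 1/38028 ≈ 2.6296e-5
t(c) = -c/6 (t(c) = c*(-⅙) = -c/6)
Z(K, f) = (3/2 + f)/(2*f) (Z(K, f) = (-⅙*(-9) + f)/(f + f) = (3/2 + f)/((2*f)) = (3/2 + f)*(1/(2*f)) = (3/2 + f)/(2*f))
y + Z(181, -206) = 1/38028 + (¼)*(3 + 2*(-206))/(-206) = 1/38028 + (¼)*(-1/206)*(3 - 412) = 1/38028 + (¼)*(-1/206)*(-409) = 1/38028 + 409/824 = 3888569/7833768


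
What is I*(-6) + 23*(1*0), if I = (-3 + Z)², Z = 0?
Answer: -54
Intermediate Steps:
I = 9 (I = (-3 + 0)² = (-3)² = 9)
I*(-6) + 23*(1*0) = 9*(-6) + 23*(1*0) = -54 + 23*0 = -54 + 0 = -54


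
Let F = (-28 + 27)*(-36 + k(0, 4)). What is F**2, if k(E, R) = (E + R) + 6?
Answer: 676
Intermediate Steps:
k(E, R) = 6 + E + R
F = 26 (F = (-28 + 27)*(-36 + (6 + 0 + 4)) = -(-36 + 10) = -1*(-26) = 26)
F**2 = 26**2 = 676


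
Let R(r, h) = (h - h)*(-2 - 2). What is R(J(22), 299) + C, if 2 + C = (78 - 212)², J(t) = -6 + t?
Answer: 17954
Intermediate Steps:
R(r, h) = 0 (R(r, h) = 0*(-4) = 0)
C = 17954 (C = -2 + (78 - 212)² = -2 + (-134)² = -2 + 17956 = 17954)
R(J(22), 299) + C = 0 + 17954 = 17954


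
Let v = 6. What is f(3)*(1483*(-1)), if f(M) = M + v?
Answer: -13347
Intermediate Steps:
f(M) = 6 + M (f(M) = M + 6 = 6 + M)
f(3)*(1483*(-1)) = (6 + 3)*(1483*(-1)) = 9*(-1483) = -13347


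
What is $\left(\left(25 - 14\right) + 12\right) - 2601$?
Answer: $-2578$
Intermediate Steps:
$\left(\left(25 - 14\right) + 12\right) - 2601 = \left(11 + 12\right) - 2601 = 23 - 2601 = -2578$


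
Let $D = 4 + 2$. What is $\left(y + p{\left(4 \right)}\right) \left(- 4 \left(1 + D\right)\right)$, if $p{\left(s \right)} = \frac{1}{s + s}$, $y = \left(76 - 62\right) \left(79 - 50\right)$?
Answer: $- \frac{22743}{2} \approx -11372.0$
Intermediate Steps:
$y = 406$ ($y = 14 \cdot 29 = 406$)
$D = 6$
$p{\left(s \right)} = \frac{1}{2 s}$
$\left(y + p{\left(4 \right)}\right) \left(- 4 \left(1 + D\right)\right) = \left(406 + \frac{1}{2 \cdot 4}\right) \left(- 4 \left(1 + 6\right)\right) = \left(406 + \frac{1}{2} \cdot \frac{1}{4}\right) \left(\left(-4\right) 7\right) = \left(406 + \frac{1}{8}\right) \left(-28\right) = \frac{3249}{8} \left(-28\right) = - \frac{22743}{2}$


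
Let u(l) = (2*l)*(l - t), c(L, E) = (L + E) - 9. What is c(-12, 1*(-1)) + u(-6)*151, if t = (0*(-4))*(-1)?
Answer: 10850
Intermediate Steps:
t = 0 (t = 0*(-1) = 0)
c(L, E) = -9 + E + L (c(L, E) = (E + L) - 9 = -9 + E + L)
u(l) = 2*l² (u(l) = (2*l)*(l - 1*0) = (2*l)*(l + 0) = (2*l)*l = 2*l²)
c(-12, 1*(-1)) + u(-6)*151 = (-9 + 1*(-1) - 12) + (2*(-6)²)*151 = (-9 - 1 - 12) + (2*36)*151 = -22 + 72*151 = -22 + 10872 = 10850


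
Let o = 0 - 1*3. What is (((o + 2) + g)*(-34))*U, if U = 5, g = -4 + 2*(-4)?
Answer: 2210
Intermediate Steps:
o = -3 (o = 0 - 3 = -3)
g = -12 (g = -4 - 8 = -12)
(((o + 2) + g)*(-34))*U = (((-3 + 2) - 12)*(-34))*5 = ((-1 - 12)*(-34))*5 = -13*(-34)*5 = 442*5 = 2210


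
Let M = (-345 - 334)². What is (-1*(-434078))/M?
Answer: 434078/461041 ≈ 0.94152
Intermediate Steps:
M = 461041 (M = (-679)² = 461041)
(-1*(-434078))/M = -1*(-434078)/461041 = 434078*(1/461041) = 434078/461041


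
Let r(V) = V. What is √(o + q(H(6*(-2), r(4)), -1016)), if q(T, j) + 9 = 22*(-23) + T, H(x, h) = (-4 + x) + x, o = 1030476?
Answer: 57*√317 ≈ 1014.9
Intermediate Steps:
H(x, h) = -4 + 2*x
q(T, j) = -515 + T (q(T, j) = -9 + (22*(-23) + T) = -9 + (-506 + T) = -515 + T)
√(o + q(H(6*(-2), r(4)), -1016)) = √(1030476 + (-515 + (-4 + 2*(6*(-2))))) = √(1030476 + (-515 + (-4 + 2*(-12)))) = √(1030476 + (-515 + (-4 - 24))) = √(1030476 + (-515 - 28)) = √(1030476 - 543) = √1029933 = 57*√317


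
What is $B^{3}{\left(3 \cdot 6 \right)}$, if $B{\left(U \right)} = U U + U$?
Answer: $40001688$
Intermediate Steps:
$B{\left(U \right)} = U + U^{2}$ ($B{\left(U \right)} = U^{2} + U = U + U^{2}$)
$B^{3}{\left(3 \cdot 6 \right)} = \left(3 \cdot 6 \left(1 + 3 \cdot 6\right)\right)^{3} = \left(18 \left(1 + 18\right)\right)^{3} = \left(18 \cdot 19\right)^{3} = 342^{3} = 40001688$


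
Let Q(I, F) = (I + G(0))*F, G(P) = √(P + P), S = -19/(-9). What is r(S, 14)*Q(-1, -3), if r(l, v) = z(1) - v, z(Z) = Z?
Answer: -39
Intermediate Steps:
S = 19/9 (S = -19*(-⅑) = 19/9 ≈ 2.1111)
G(P) = √2*√P (G(P) = √(2*P) = √2*√P)
r(l, v) = 1 - v
Q(I, F) = F*I (Q(I, F) = (I + √2*√0)*F = (I + √2*0)*F = (I + 0)*F = I*F = F*I)
r(S, 14)*Q(-1, -3) = (1 - 1*14)*(-3*(-1)) = (1 - 14)*3 = -13*3 = -39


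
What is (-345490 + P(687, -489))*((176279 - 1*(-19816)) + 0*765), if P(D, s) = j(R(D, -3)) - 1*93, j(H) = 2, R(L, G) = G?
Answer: -67766706195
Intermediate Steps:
P(D, s) = -91 (P(D, s) = 2 - 1*93 = 2 - 93 = -91)
(-345490 + P(687, -489))*((176279 - 1*(-19816)) + 0*765) = (-345490 - 91)*((176279 - 1*(-19816)) + 0*765) = -345581*((176279 + 19816) + 0) = -345581*(196095 + 0) = -345581*196095 = -67766706195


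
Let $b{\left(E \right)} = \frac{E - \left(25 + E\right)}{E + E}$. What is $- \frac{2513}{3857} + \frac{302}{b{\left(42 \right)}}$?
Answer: $- \frac{13986743}{13775} \approx -1015.4$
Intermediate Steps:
$b{\left(E \right)} = - \frac{25}{2 E}$
$- \frac{2513}{3857} + \frac{302}{b{\left(42 \right)}} = - \frac{2513}{3857} + \frac{302}{\left(- \frac{25}{2}\right) \frac{1}{42}} = \left(-2513\right) \frac{1}{3857} + \frac{302}{\left(- \frac{25}{2}\right) \frac{1}{42}} = - \frac{359}{551} + \frac{302}{- \frac{25}{84}} = - \frac{359}{551} + 302 \left(- \frac{84}{25}\right) = - \frac{359}{551} - \frac{25368}{25} = - \frac{13986743}{13775}$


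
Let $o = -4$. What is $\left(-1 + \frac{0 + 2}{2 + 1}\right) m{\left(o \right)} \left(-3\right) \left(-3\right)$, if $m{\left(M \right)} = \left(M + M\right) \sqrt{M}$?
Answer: $48 i \approx 48.0 i$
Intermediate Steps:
$m{\left(M \right)} = 2 M^{\frac{3}{2}}$ ($m{\left(M \right)} = 2 M \sqrt{M} = 2 M^{\frac{3}{2}}$)
$\left(-1 + \frac{0 + 2}{2 + 1}\right) m{\left(o \right)} \left(-3\right) \left(-3\right) = \left(-1 + \frac{0 + 2}{2 + 1}\right) 2 \left(-4\right)^{\frac{3}{2}} \left(-3\right) \left(-3\right) = \left(-1 + \frac{2}{3}\right) 2 \left(- 8 i\right) \left(-3\right) \left(-3\right) = \left(-1 + 2 \cdot \frac{1}{3}\right) \left(- 16 i\right) \left(-3\right) \left(-3\right) = \left(-1 + \frac{2}{3}\right) \left(- 16 i\right) \left(-3\right) \left(-3\right) = - \frac{\left(-16\right) i}{3} \left(-3\right) \left(-3\right) = \frac{16 i}{3} \left(-3\right) \left(-3\right) = - 16 i \left(-3\right) = 48 i$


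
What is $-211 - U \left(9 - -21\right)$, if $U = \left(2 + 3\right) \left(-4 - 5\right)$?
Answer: $1139$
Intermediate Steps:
$U = -45$ ($U = 5 \left(-9\right) = -45$)
$-211 - U \left(9 - -21\right) = -211 - - 45 \left(9 - -21\right) = -211 - - 45 \left(9 + 21\right) = -211 - \left(-45\right) 30 = -211 - -1350 = -211 + 1350 = 1139$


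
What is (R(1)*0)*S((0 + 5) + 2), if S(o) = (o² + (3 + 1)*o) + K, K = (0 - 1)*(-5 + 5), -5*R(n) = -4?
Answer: 0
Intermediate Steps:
R(n) = ⅘ (R(n) = -⅕*(-4) = ⅘)
K = 0 (K = -1*0 = 0)
S(o) = o² + 4*o (S(o) = (o² + (3 + 1)*o) + 0 = (o² + 4*o) + 0 = o² + 4*o)
(R(1)*0)*S((0 + 5) + 2) = ((⅘)*0)*(((0 + 5) + 2)*(4 + ((0 + 5) + 2))) = 0*((5 + 2)*(4 + (5 + 2))) = 0*(7*(4 + 7)) = 0*(7*11) = 0*77 = 0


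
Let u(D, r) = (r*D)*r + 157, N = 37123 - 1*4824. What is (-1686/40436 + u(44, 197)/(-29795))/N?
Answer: -34552467339/19456766117690 ≈ -0.0017759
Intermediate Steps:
N = 32299 (N = 37123 - 4824 = 32299)
u(D, r) = 157 + D*r**2 (u(D, r) = (D*r)*r + 157 = D*r**2 + 157 = 157 + D*r**2)
(-1686/40436 + u(44, 197)/(-29795))/N = (-1686/40436 + (157 + 44*197**2)/(-29795))/32299 = (-1686*1/40436 + (157 + 44*38809)*(-1/29795))*(1/32299) = (-843/20218 + (157 + 1707596)*(-1/29795))*(1/32299) = (-843/20218 + 1707753*(-1/29795))*(1/32299) = (-843/20218 - 1707753/29795)*(1/32299) = -34552467339/602395310*1/32299 = -34552467339/19456766117690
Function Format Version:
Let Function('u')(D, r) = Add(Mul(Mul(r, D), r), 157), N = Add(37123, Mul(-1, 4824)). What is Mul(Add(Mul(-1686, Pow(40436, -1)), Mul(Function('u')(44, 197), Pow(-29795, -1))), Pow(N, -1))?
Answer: Rational(-34552467339, 19456766117690) ≈ -0.0017759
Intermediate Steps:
N = 32299 (N = Add(37123, -4824) = 32299)
Function('u')(D, r) = Add(157, Mul(D, Pow(r, 2))) (Function('u')(D, r) = Add(Mul(Mul(D, r), r), 157) = Add(Mul(D, Pow(r, 2)), 157) = Add(157, Mul(D, Pow(r, 2))))
Mul(Add(Mul(-1686, Pow(40436, -1)), Mul(Function('u')(44, 197), Pow(-29795, -1))), Pow(N, -1)) = Mul(Add(Mul(-1686, Pow(40436, -1)), Mul(Add(157, Mul(44, Pow(197, 2))), Pow(-29795, -1))), Pow(32299, -1)) = Mul(Add(Mul(-1686, Rational(1, 40436)), Mul(Add(157, Mul(44, 38809)), Rational(-1, 29795))), Rational(1, 32299)) = Mul(Add(Rational(-843, 20218), Mul(Add(157, 1707596), Rational(-1, 29795))), Rational(1, 32299)) = Mul(Add(Rational(-843, 20218), Mul(1707753, Rational(-1, 29795))), Rational(1, 32299)) = Mul(Add(Rational(-843, 20218), Rational(-1707753, 29795)), Rational(1, 32299)) = Mul(Rational(-34552467339, 602395310), Rational(1, 32299)) = Rational(-34552467339, 19456766117690)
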